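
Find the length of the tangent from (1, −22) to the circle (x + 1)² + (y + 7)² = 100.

The centre is (−1, −7) and r = 10. The square of the distance from P to the centre is 4 + 225 = 229.
By the tangent–radius right angle, tangent length = √(|PO|² − r²) = √129.

√129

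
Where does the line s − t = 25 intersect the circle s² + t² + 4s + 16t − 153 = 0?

(3, −22) and (12, −13)

Substitute t = s − 25:
2s² − 30s + 72 = 0  ⟹  s² − 15s + 36 = 0
s = 12 or s = 3, giving (12, −13) and (3, −22).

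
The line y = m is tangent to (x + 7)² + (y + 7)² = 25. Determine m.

For a tangent, require d(centre, line) = r = 5.
|0·(−7) + 1·(−7) − m| / √1 = 5
|m − (−7)| = 5, so m = −2 or m = −12.

m = −12 or m = −2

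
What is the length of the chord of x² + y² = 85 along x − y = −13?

Centre (0, 0), r² = 85. Perpendicular distance d from centre to line = |13| / √2 = 13/√2.
Half the chord is √(r² − d²) = √(1/2), so the full chord is √2.

√2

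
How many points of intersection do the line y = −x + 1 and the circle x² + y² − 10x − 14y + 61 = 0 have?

Substituting the line into the circle gives 2x² + 2x + 48 = 0.
Δ = 4 − 384 = −380.
No real roots: the line does not meet the circle.

0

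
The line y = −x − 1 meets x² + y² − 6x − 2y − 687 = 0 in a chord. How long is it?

37√2

Express y = −x − 1 and substitute into the circle:
2x² − 2x − 684 = 0  ⟹  x² − x − 342 = 0
x = 19 or x = −18, giving (19, −20) and (−18, 17).
Chord length = distance between (19, −20) and (−18, 17) = √2738 = 37√2.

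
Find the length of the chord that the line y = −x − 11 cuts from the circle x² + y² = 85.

7√2

Substitute y = −x − 11:
2x² + 22x + 36 = 0  ⟹  x² + 11x + 18 = 0
x = −2 or x = −9, giving (−2, −9) and (−9, −2).
Chord length = distance between (−2, −9) and (−9, −2) = √98 = 7√2.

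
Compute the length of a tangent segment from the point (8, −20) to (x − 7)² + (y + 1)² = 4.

√358

Centre (7, −1), r² = 4. |PO|² = (1)² + (−19)² = 362.
By the tangent–radius right angle, tangent length = √(|PO|² − r²) = √358.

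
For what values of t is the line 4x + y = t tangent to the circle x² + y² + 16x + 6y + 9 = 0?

t = −35 ± 8√17

The line touches the circle iff its distance from (−8, −3) is 8:
|4·(−8) + 1·(−3) − t| / √17 = 8
|t − (−35)| = 8√17.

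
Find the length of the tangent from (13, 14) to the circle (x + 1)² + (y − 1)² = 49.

Centre (−1, 1), r² = 49. |PO|² = (14)² + (13)² = 365.
By the tangent–radius right angle, tangent length = √(|PO|² − r²) = √316 = 2√79.

2√79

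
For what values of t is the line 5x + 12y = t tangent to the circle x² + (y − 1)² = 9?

t = −27 or t = 51

The line touches the circle iff its distance from (0, 1) is 3:
|5·0 + 12·1 − t| / √169 = 3
|t − (12)| = 3·13, so t = 51 or t = −27.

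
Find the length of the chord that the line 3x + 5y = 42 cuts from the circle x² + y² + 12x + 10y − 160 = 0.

The distance from (−6, −5) to the line is 85/√34, and r² = 221.
Chord = 2√(r² − d²) = 2·√(17/2) = √34.

√34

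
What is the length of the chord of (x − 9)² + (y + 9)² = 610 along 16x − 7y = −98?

2√305

From the line, y = (98 + 16x)/7. Substituting:
305x² + 4270x = 0  ⟹  x² + 14x = 0
x = 0 or x = −14, giving (0, 14) and (−14, −18).
Chord length = distance between (0, 14) and (−14, −18) = √1220 = 2√305.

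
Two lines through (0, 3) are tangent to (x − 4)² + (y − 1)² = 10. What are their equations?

x − 3y = −9 and 3x + y = 3

A line y − (3) = m(x − (0)) is tangent when its distance from (4, 1) is √10:
(4m − (−2))² = 10(m² + 1)
3m² + 8m − 3 = 0, so m = 1/3 or m = −3.
With m = 1/3: x − 3y = −9. With m = −3: 3x + y = 3.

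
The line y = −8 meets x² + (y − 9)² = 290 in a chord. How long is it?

Centre (0, 9), r² = 290. Perpendicular distance d from centre to line = |17| / √1 = 17.
Chord = 2√(r² − d²) = 2·√(1) = 2.

2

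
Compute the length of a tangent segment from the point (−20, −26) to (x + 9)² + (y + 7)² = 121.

19

The centre is (−9, −7) and r = 11. The square of the distance from P to the centre is 121 + 361 = 482.
By the tangent–radius right angle, tangent length = √(|PO|² − r²) = √361 = 19.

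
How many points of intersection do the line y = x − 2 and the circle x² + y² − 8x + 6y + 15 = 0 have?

0

d² = (1·4 − 1·(−3) − (2))²/2 = 25/2; r² = 10.
Since d² > r², the line lies outside the circle.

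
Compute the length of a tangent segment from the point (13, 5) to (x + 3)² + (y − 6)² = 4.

With centre O = (−3, 6), |OP|² = 257 and r² = 4.
Power of the point: PT² = |PO|² − r² = 253, so PT = √253.

√253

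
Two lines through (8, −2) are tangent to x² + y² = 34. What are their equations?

Let a tangent through (8, −2) have slope m. Its distance from (0, 0) must equal √34:
[m·(−8) − (2)]² = 34(m² + 1)
15m² + 16m − 15 = 0, so m = 3/5 or m = −5/3.
With m = 3/5: 3x − 5y = 34. With m = −5/3: 5x + 3y = 34.

3x − 5y = 34 and 5x + 3y = 34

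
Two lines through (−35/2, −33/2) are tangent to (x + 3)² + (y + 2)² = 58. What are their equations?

Write the tangent as mx − y + (−33/2 − m·(−35/2)) = 0 and set its distance from the centre to √58:
(29/2m − (29/2))² = 58(m² + 1)
21m² − 58m + 21 = 0, so m = 7/3 or m = 3/7.
With m = 7/3: 7x − 3y = −73. With m = 3/7: 3x − 7y = 63.

7x − 3y = −73 and 3x − 7y = 63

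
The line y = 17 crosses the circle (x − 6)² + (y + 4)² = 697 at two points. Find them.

Substitute y = 17:
x² − 12x − 220 = 0
x = 22 or x = −10, giving (22, 17) and (−10, 17).

(−10, 17) and (22, 17)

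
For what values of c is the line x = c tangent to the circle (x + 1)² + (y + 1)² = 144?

c = −13 or c = 11

For a tangent, require d(centre, line) = r = 12.
|1·(−1) + 0·(−1) − c| / √1 = 12
|c − (−1)| = 12, so c = 11 or c = −13.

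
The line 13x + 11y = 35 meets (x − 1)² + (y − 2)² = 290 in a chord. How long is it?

2√290

Express y = (35 − 13x)/11 and substitute into the circle:
290x² − 580x − 34800 = 0  ⟹  x² − 2x − 120 = 0
x = 12 or x = −10, giving (12, −11) and (−10, 15).
|(12, −11) − (−10, 15)| = √((22)² + (−26)²) = 2√290.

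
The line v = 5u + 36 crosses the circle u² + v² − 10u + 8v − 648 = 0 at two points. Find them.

From the line, v = 5u + 36. Substituting:
26u² + 390u + 936 = 0  ⟹  u² + 15u + 36 = 0
u = −3 or u = −12, giving (−3, 21) and (−12, −24).

(−12, −24) and (−3, 21)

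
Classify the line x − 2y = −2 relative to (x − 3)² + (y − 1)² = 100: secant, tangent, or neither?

Substituting the line into the circle gives 5x² − 24x − 364 = 0.
Discriminant = (−24)² − 4·5·(−364) = 7856 > 0.
Two real roots: the line is a secant.

secant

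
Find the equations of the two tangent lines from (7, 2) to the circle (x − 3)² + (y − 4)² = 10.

Write the tangent as mx − y + (2 − m·(7)) = 0 and set its distance from the centre to √10:
(−4m − (2))² = 10(m² + 1)
3m² + 8m − 3 = 0, so m = −3 or m = 1/3.
With m = −3: 3x + y = 23. With m = 1/3: x − 3y = 1.

3x + y = 23 and x − 3y = 1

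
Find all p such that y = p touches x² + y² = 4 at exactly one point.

The line touches the circle iff its distance from (0, 0) is 2:
|0·0 + 1·0 − p| / √1 = 2
|p| = 2, so p = 2 or p = −2.

p = −2 or p = 2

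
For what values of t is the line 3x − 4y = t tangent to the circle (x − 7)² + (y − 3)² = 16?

Tangency holds when the distance from the centre (7, 3) to the line equals the radius 4:
|3·7 − 4·3 − t| / √25 = 4
|t − (9)| = 4·5, so t = 29 or t = −11.

t = −11 or t = 29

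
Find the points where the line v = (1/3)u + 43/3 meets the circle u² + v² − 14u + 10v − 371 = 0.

Express v = (43 + u)/3 and substitute into the circle:
10u² − 10u − 200 = 0  ⟹  u² − u − 20 = 0
u = 5 or u = −4, giving (5, 16) and (−4, 13).

(−4, 13) and (5, 16)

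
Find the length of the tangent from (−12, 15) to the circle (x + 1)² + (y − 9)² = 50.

√107

With centre O = (−1, 9), |OP|² = 157 and r² = 50.
The tangent meets the radius at right angles, so tangent² = |PO|² − r² = 157 − 50 = 107.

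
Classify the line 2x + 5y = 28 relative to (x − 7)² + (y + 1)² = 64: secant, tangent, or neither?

secant

Substituting the line into the circle gives 29x² − 482x + 714 = 0.
Δ = 232324 − 82824 = 149500.
Two real roots: the line is a secant.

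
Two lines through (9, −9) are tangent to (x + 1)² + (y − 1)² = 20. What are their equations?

2x + y = 9 and x + 2y = −9

Let a tangent through (9, −9) have slope m. Its distance from (−1, 1) must equal 2√5:
[m·(−10) − (10)]² = 20(m² + 1)
2m² + 5m + 2 = 0, so m = −2 or m = −1/2.
With m = −2: 2x + y = 9. With m = −1/2: x + 2y = −9.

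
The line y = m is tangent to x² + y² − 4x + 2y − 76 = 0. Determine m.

m = −10 or m = 8

For a tangent, require d(centre, line) = r = 9.
|0·2 + 1·(−1) − m| / √1 = 9
|m − (−1)| = 9, so m = 8 or m = −10.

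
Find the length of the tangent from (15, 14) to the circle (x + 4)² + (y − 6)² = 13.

With centre O = (−4, 6), |OP|² = 425 and r² = 13.
The tangent meets the radius at right angles, so tangent² = |PO|² − r² = 425 − 13 = 412.

2√103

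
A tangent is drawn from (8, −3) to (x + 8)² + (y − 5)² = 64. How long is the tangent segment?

16

With centre O = (−8, 5), |OP|² = 320 and r² = 64.
Power of the point: PT² = |PO|² − r² = 256, so PT = 16.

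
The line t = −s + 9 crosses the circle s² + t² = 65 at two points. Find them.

(1, 8) and (8, 1)

Express t = −s + 9 and substitute into the circle:
2s² − 18s + 16 = 0  ⟹  s² − 9s + 8 = 0
s = 8 or s = 1, giving (8, 1) and (1, 8).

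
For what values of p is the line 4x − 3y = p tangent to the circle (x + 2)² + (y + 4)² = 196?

Tangency holds when the distance from the centre (−2, −4) to the line equals the radius 14:
|4·(−2) − 3·(−4) − p| / √25 = 14
|p − (4)| = 14·5, so p = 74 or p = −66.

p = −66 or p = 74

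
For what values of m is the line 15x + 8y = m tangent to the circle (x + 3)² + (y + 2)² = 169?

m = −282 or m = 160

Tangency holds when the distance from the centre (−3, −2) to the line equals the radius 13:
|15·(−3) + 8·(−2) − m| / √289 = 13
|m − (−61)| = 13·17, so m = 160 or m = −282.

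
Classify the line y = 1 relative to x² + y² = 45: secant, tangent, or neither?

secant

Substituting the line into the circle gives x² − 44 = 0.
Discriminant = (0)² − 4·1·(−44) = 176 > 0.
Two real roots: the line is a secant.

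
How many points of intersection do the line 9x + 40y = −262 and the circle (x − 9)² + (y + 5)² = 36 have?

2

Substituting the line into the circle gives 1681x² − 27684x + 75844 = 0.
Discriminant = (−27684)² − 4·1681·(75844) = 256428800 > 0.
Two real roots: the line is a secant.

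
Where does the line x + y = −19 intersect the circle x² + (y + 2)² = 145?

(−9, −10) and (−8, −11)

From the line, y = −x − 19. Substituting:
2x² + 34x + 144 = 0  ⟹  x² + 17x + 72 = 0
x = −8 or x = −9, giving (−8, −11) and (−9, −10).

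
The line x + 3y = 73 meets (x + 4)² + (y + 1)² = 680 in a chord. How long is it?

The distance from (−4, −1) to the line is 80/√10, and r² = 680.
Chord = 2√(r² − d²) = 2·√(40) = 4√10.

4√10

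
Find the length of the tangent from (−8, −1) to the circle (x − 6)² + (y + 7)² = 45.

With centre O = (6, −7), |OP|² = 232 and r² = 45.
The tangent meets the radius at right angles, so tangent² = |PO|² − r² = 232 − 45 = 187.

√187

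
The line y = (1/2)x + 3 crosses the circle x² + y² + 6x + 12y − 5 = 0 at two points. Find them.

Express y = (6 + x)/2 and substitute into the circle:
5x² + 60x + 160 = 0  ⟹  x² + 12x + 32 = 0
x = −4 or x = −8, giving (−4, 1) and (−8, −1).

(−8, −1) and (−4, 1)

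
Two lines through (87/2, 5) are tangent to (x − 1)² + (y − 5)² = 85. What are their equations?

2x − 9y = 42 and 2x + 9y = 132

Let a tangent through (87/2, 5) have slope m. Its distance from (1, 5) must equal √85:
(−85/2m − (0))² = 85(m² + 1)
81m² − 4 = 0, so m = 2/9 or m = −2/9.
With m = 2/9: 2x − 9y = 42. With m = −2/9: 2x + 9y = 132.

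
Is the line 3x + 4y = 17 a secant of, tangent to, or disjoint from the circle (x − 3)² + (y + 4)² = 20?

d² = (3·3 + 4·(−4) − (17))²/25 = 576/25; r² = 20.
Since d² > r², the line lies outside the circle.

disjoint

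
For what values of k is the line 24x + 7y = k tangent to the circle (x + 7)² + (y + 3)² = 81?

k = −414 or k = 36

Tangency holds when the distance from the centre (−7, −3) to the line equals the radius 9:
|24·(−7) + 7·(−3) − k| / √625 = 9
|k − (−189)| = 9·25, so k = 36 or k = −414.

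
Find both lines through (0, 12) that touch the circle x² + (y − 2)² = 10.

A line y − (12) = m(x − (0)) is tangent when its distance from (0, 2) is √10:
(0m − (−10))² = 10(m² + 1)
m² − 9 = 0, so m = 3 or m = −3.
With m = 3: 3x − y = −12. With m = −3: 3x + y = 12.

3x − y = −12 and 3x + y = 12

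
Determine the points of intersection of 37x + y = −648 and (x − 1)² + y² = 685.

Substitute y = −37x − 648:
1370x² + 47950x + 419220 = 0  ⟹  x² + 35x + 306 = 0
x = −17 or x = −18, giving (−17, −19) and (−18, 18).

(−18, 18) and (−17, −19)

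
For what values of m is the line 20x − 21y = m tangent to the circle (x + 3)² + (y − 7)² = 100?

For a tangent, require d(centre, line) = r = 10.
|20·(−3) − 21·7 − m| / √841 = 10
|m − (−207)| = 10·29, so m = 83 or m = −497.

m = −497 or m = 83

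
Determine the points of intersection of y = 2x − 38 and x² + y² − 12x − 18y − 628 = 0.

From the line, y = 2x − 38. Substituting:
5x² − 200x + 1500 = 0  ⟹  x² − 40x + 300 = 0
x = 30 or x = 10, giving (30, 22) and (10, −18).

(10, −18) and (30, 22)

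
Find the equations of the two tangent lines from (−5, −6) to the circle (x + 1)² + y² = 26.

x − 5y = 25 and 5x + y = −31

A line y − (−6) = m(x − (−5)) is tangent when its distance from (−1, 0) is √26:
(4m − (6))² = 26(m² + 1)
5m² + 24m − 5 = 0, so m = 1/5 or m = −5.
With m = 1/5: x − 5y = 25. With m = −5: 5x + y = −31.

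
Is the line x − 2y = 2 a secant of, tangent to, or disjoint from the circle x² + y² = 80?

Substituting the line into the circle gives 5x² − 4x − 316 = 0.
Δ = 16 − (−6320) = 6336.
Two real roots: the line is a secant.

secant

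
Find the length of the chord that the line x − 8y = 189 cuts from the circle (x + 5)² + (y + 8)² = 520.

The distance from (−5, −8) to the line is 130/√65, and r² = 520.
Chord = 2√(r² − d²) = 2·√(260) = 4√65.

4√65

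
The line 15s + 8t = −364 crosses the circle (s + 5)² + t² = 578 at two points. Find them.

From the line, t = (−364 − 15s)/8. Substituting:
289s² + 11560s + 97104 = 0  ⟹  s² + 40s + 336 = 0
s = −12 or s = −28, giving (−12, −23) and (−28, 7).

(−28, 7) and (−12, −23)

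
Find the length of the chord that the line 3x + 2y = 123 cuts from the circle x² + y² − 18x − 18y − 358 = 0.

Centre (9, 9), r² = 520. Perpendicular distance d from centre to line = |−78| / √13 = 78/√13.
Chord = 2√(r² − d²) = 2·√(52) = 4√13.

4√13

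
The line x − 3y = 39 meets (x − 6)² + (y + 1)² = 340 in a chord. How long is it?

Centre (6, −1), r² = 340. Perpendicular distance d from centre to line = |−30| / √10 = 30/√10.
Chord = 2√(r² − d²) = 2·√(250) = 10√10.

10√10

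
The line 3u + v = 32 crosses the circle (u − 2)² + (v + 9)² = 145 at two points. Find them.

Substitute v = −3u + 32:
10u² − 250u + 1540 = 0  ⟹  u² − 25u + 154 = 0
u = 14 or u = 11, giving (14, −10) and (11, −1).

(11, −1) and (14, −10)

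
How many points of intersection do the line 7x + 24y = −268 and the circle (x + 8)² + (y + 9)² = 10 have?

2

Substituting the line into the circle gives 625x² + 9944x + 33808 = 0.
Δ = 98883136 − 84520000 = 14363136.
Two real roots: the line is a secant.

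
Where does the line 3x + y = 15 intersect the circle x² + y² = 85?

Express y = −3x + 15 and substitute into the circle:
10x² − 90x + 140 = 0  ⟹  x² − 9x + 14 = 0
x = 7 or x = 2, giving (7, −6) and (2, 9).

(2, 9) and (7, −6)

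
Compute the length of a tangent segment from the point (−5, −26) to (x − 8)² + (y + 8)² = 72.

Centre (8, −8), r² = 72. |PO|² = (−13)² + (−18)² = 493.
Power of the point: PT² = |PO|² − r² = 421, so PT = √421.

√421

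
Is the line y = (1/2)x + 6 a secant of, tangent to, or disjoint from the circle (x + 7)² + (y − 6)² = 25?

secant

Substituting the line into the circle gives 5x² + 56x + 96 = 0.
Discriminant = (56)² − 4·5·(96) = 1216 > 0.
Two real roots: the line is a secant.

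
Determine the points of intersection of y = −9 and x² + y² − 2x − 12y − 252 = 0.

Express y = −9 and substitute into the circle:
x² − 2x − 63 = 0
x = 9 or x = −7, giving (9, −9) and (−7, −9).

(−7, −9) and (9, −9)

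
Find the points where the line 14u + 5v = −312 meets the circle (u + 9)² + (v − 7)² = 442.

Substitute v = (−312 − 14u)/5:
221u² + 10166u + 111384 = 0  ⟹  u² + 46u + 504 = 0
u = −18 or u = −28, giving (−18, −12) and (−28, 16).

(−28, 16) and (−18, −12)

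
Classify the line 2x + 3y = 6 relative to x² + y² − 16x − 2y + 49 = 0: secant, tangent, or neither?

secant

Substituting the line into the circle gives 13x² − 156x + 441 = 0.
Δ = 24336 − 22932 = 1404.
Two real roots: the line is a secant.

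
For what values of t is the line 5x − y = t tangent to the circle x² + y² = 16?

t = ±4√26

Tangency holds when the distance from the centre (0, 0) to the line equals the radius 4:
|5·0 − 1·0 − t| / √26 = 4
|t| = 4√26.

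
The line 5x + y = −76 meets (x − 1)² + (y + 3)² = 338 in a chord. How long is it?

Centre (1, −3), r² = 338. Perpendicular distance d from centre to line = |78| / √26 = 78/√26.
Half the chord is √(r² − d²) = √(104), so the full chord is 4√26.

4√26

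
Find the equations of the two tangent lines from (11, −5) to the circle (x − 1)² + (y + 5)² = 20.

A line y − (−5) = m(x − (11)) is tangent when its distance from (1, −5) is 2√5:
(−10m − (0))² = 20(m² + 1)
4m² − 1 = 0, so m = −1/2 or m = 1/2.
With m = −1/2: x + 2y = 1. With m = 1/2: x − 2y = 21.

x + 2y = 1 and x − 2y = 21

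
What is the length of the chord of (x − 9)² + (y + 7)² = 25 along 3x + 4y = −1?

10

Centre (9, −7), r² = 25. Perpendicular distance d from centre to line = |0| / √25 = 0/√25.
Chord = 2√(r² − d²) = 2·√(25) = 10.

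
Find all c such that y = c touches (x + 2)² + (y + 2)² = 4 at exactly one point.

c = −4 or c = 0

For a tangent, require d(centre, line) = r = 2.
|0·(−2) + 1·(−2) − c| / √1 = 2
|c − (−2)| = 2, so c = 0 or c = −4.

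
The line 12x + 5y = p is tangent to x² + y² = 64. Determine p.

p = −104 or p = 104

Tangency holds when the distance from the centre (0, 0) to the line equals the radius 8:
|12·0 + 5·0 − p| / √169 = 8
|p| = 8·13, so p = 104 or p = −104.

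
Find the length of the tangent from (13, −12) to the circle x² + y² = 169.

12

With centre O = (0, 0), |OP|² = 313 and r² = 169.
By the tangent–radius right angle, tangent length = √(|PO|² − r²) = √144 = 12.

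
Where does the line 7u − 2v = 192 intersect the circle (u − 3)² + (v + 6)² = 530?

(22, −19) and (26, −5)

Express v = (−192 + 7u)/2 and substitute into the circle:
53u² − 2544u + 30316 = 0  ⟹  u² − 48u + 572 = 0
u = 26 or u = 22, giving (26, −5) and (22, −19).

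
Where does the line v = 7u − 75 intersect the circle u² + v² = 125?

Substitute v = 7u − 75:
50u² − 1050u + 5500 = 0  ⟹  u² − 21u + 110 = 0
u = 11 or u = 10, giving (11, 2) and (10, −5).

(10, −5) and (11, 2)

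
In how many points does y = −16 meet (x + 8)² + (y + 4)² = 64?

Centre (−8, −4), r² = 64. Distance² from centre to line = (12)² = 144.
Since d² > r², the line lies outside the circle.

0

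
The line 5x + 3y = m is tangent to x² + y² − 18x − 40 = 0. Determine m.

m = 45 ± 11√34

Tangency holds when the distance from the centre (9, 0) to the line equals the radius 11:
|5·9 + 3·0 − m| / √34 = 11
|m − (45)| = 11√34.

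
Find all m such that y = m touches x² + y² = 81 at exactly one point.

m = −9 or m = 9

For a tangent, require d(centre, line) = r = 9.
|0·0 + 1·0 − m| / √1 = 9
|m| = 9, so m = 9 or m = −9.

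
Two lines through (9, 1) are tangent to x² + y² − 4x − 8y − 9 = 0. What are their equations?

2x − 5y = 13 and 5x + 2y = 47

A line y − (1) = m(x − (9)) is tangent when its distance from (2, 4) is √29:
(−7m − (3))² = 29(m² + 1)
10m² + 21m − 10 = 0, so m = 2/5 or m = −5/2.
With m = 2/5: 2x − 5y = 13. With m = −5/2: 5x + 2y = 47.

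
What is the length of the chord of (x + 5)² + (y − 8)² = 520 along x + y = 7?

Substitute y = −x + 7:
2x² + 12x − 494 = 0  ⟹  x² + 6x − 247 = 0
x = 13 or x = −19, giving (13, −6) and (−19, 26).
Chord length = distance between (13, −6) and (−19, 26) = √2048 = 32√2.

32√2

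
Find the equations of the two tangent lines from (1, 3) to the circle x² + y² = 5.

A line y − (3) = m(x − (1)) is tangent when its distance from (0, 0) is √5:
[m·(−1) − (−3)]² = 5(m² + 1)
2m² + 3m − 2 = 0, so m = 1/2 or m = −2.
With m = 1/2: x − 2y = −5. With m = −2: 2x + y = 5.

x − 2y = −5 and 2x + y = 5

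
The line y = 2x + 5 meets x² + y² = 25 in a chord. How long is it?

Centre (0, 0), r² = 25. Perpendicular distance d from centre to line = |5| / √5 = 5/√5.
Chord = 2√(r² − d²) = 2·√(20) = 4√5.

4√5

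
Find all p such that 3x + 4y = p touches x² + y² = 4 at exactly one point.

For a tangent, require d(centre, line) = r = 2.
|3·0 + 4·0 − p| / √25 = 2
|p| = 2·5, so p = 10 or p = −10.

p = −10 or p = 10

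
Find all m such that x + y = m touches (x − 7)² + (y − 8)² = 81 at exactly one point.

For a tangent, require d(centre, line) = r = 9.
|1·7 + 1·8 − m| / √2 = 9
|m − (15)| = 9√2.

m = 15 ± 9√2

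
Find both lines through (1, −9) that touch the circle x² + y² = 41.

Let a tangent through (1, −9) have slope m. Its distance from (0, 0) must equal √41:
(−1m − (9))² = 41(m² + 1)
20m² − 9m − 20 = 0, so m = −4/5 or m = 5/4.
Through (1, −9) these give 4x + 5y = −41 and 5x − 4y = 41.

4x + 5y = −41 and 5x − 4y = 41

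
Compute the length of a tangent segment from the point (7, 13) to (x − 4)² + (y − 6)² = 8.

5√2

The centre is (4, 6) and r = 2√2. The square of the distance from P to the centre is 9 + 49 = 58.
By the tangent–radius right angle, tangent length = √(|PO|² − r²) = √50 = 5√2.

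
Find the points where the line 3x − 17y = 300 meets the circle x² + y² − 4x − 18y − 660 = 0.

(−2, −18) and (15, −15)

From the line, y = (−300 + 3x)/17. Substituting:
298x² − 3874x − 8940 = 0  ⟹  x² − 13x − 30 = 0
x = 15 or x = −2, giving (15, −15) and (−2, −18).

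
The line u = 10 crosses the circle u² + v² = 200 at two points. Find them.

(10, −10) and (10, 10)

The line gives u = 10. Substituting into the circle:
v² − 100 = 0
v = 10 or v = −10, giving (10, 10) and (10, −10).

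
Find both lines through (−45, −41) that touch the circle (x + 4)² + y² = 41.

Write the tangent as mx − y + (−41 − m·(−45)) = 0 and set its distance from the centre to √41:
[m·(41) − (41)]² = 41(m² + 1)
20m² − 41m + 20 = 0, so m = 4/5 or m = 5/4.
Through (−45, −41) these give 4x − 5y = 25 and 5x − 4y = −61.

4x − 5y = 25 and 5x − 4y = −61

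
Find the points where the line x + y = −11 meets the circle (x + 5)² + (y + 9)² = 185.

Substitute y = −x − 11:
2x² + 14x − 156 = 0  ⟹  x² + 7x − 78 = 0
x = 6 or x = −13, giving (6, −17) and (−13, 2).

(−13, 2) and (6, −17)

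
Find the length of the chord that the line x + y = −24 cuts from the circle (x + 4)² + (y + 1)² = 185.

From the line, y = −x − 24. Substituting:
2x² + 54x + 360 = 0  ⟹  x² + 27x + 180 = 0
x = −12 or x = −15, giving (−12, −12) and (−15, −9).
Chord length = distance between (−12, −12) and (−15, −9) = √18 = 3√2.

3√2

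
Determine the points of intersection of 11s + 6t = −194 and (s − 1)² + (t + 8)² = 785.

Substitute t = (−194 − 11s)/6:
157s² + 3140s − 6908 = 0  ⟹  s² + 20s − 44 = 0
s = 2 or s = −22, giving (2, −36) and (−22, 8).

(−22, 8) and (2, −36)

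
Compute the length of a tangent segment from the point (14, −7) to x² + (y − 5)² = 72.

2√67

With centre O = (0, 5), |OP|² = 340 and r² = 72.
Power of the point: PT² = |PO|² − r² = 268, so PT = 2√67.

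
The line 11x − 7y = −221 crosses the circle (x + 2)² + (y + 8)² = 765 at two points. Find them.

Express y = (221 + 11x)/7 and substitute into the circle:
170x² + 6290x + 39440 = 0  ⟹  x² + 37x + 232 = 0
x = −8 or x = −29, giving (−8, 19) and (−29, −14).

(−29, −14) and (−8, 19)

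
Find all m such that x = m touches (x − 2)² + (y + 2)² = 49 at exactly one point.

m = −5 or m = 9

For a tangent, require d(centre, line) = r = 7.
|1·2 + 0·(−2) − m| / √1 = 7
|m − (2)| = 7, so m = 9 or m = −5.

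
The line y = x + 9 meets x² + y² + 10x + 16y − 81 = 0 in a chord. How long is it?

Centre (−5, −8), r² = 170. Perpendicular distance d from centre to line = |12| / √2 = 12/√2.
Chord = 2√(r² − d²) = 2·√(98) = 14√2.

14√2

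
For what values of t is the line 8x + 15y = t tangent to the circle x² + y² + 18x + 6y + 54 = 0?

t = −219 or t = −15

The line touches the circle iff its distance from (−9, −3) is 6:
|8·(−9) + 15·(−3) − t| / √289 = 6
|t − (−117)| = 6·17, so t = −15 or t = −219.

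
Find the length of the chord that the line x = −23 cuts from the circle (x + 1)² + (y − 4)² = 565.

18

Centre (−1, 4), r² = 565. Perpendicular distance d from centre to line = |22| / √1 = 22.
Half the chord is √(r² − d²) = √(81), so the full chord is 18.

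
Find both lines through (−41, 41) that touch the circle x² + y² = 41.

Write the tangent as mx − y + (41 − m·(−41)) = 0 and set its distance from the centre to √41:
(41m − (−41))² = 41(m² + 1)
20m² + 41m + 20 = 0, so m = −4/5 or m = −5/4.
Through (−41, 41) these give 4x + 5y = 41 and 5x + 4y = −41.

4x + 5y = 41 and 5x + 4y = −41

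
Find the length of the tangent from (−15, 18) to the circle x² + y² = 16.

Centre (0, 0), r² = 16. |PO|² = (−15)² + (18)² = 549.
The tangent meets the radius at right angles, so tangent² = |PO|² − r² = 549 − 16 = 533.

√533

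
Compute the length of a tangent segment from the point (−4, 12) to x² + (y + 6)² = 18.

√322

Centre (0, −6), r² = 18. |PO|² = (−4)² + (18)² = 340.
The tangent meets the radius at right angles, so tangent² = |PO|² − r² = 340 − 18 = 322.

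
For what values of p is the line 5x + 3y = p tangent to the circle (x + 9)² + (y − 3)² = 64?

Tangency holds when the distance from the centre (−9, 3) to the line equals the radius 8:
|5·(−9) + 3·3 − p| / √34 = 8
|p − (−36)| = 8√34.

p = −36 ± 8√34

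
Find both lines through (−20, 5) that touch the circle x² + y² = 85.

A line y − (5) = m(x − (−20)) is tangent when its distance from (0, 0) is √85:
(20m − (−5))² = 85(m² + 1)
63m² + 40m − 12 = 0, so m = 2/9 or m = −6/7.
Through (−20, 5) these give 2x − 9y = −85 and 6x + 7y = −85.

2x − 9y = −85 and 6x + 7y = −85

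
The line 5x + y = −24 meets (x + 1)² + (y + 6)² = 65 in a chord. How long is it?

From the line, y = −5x − 24. Substituting:
26x² + 182x + 260 = 0  ⟹  x² + 7x + 10 = 0
x = −2 or x = −5, giving (−2, −14) and (−5, 1).
|(−2, −14) − (−5, 1)| = √((3)² + (−15)²) = 3√26.

3√26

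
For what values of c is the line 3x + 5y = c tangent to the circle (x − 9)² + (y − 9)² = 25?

c = 72 ± 5√34

The line touches the circle iff its distance from (9, 9) is 5:
|3·9 + 5·9 − c| / √34 = 5
|c − (72)| = 5√34.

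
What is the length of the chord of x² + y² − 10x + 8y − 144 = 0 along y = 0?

From the line, y = 0. Substituting:
x² − 10x − 144 = 0
x = 18 or x = −8, giving (18, 0) and (−8, 0).
Chord length = distance between (18, 0) and (−8, 0) = √676 = 26.

26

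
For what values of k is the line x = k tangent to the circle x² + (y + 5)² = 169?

Tangency holds when the distance from the centre (0, −5) to the line equals the radius 13:
|1·0 + 0·(−5) − k| / √1 = 13
|k| = 13, so k = 13 or k = −13.

k = −13 or k = 13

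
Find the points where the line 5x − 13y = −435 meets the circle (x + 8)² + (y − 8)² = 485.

Express y = (435 + 5x)/13 and substitute into the circle:
194x² + 6014x + 38412 = 0  ⟹  x² + 31x + 198 = 0
x = −9 or x = −22, giving (−9, 30) and (−22, 25).

(−22, 25) and (−9, 30)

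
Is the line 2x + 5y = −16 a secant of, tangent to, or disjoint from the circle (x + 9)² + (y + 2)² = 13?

secant

Substituting the line into the circle gives 29x² + 474x + 1736 = 0.
Discriminant = (474)² − 4·29·(1736) = 23300 > 0.
Two real roots: the line is a secant.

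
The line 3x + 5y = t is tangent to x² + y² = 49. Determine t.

t = ±7√34

For a tangent, require d(centre, line) = r = 7.
|3·0 + 5·0 − t| / √34 = 7
|t| = 7√34.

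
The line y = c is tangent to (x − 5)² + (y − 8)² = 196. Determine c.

c = −6 or c = 22

The line touches the circle iff its distance from (5, 8) is 14:
|0·5 + 1·8 − c| / √1 = 14
|c − (8)| = 14, so c = 22 or c = −6.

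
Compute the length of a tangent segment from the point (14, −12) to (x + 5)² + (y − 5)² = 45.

11√5

With centre O = (−5, 5), |OP|² = 650 and r² = 45.
The tangent meets the radius at right angles, so tangent² = |PO|² − r² = 650 − 45 = 605.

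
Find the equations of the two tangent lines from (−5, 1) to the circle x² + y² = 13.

Let a tangent through (−5, 1) have slope m. Its distance from (0, 0) must equal √13:
[m·(5) − (−1)]² = 13(m² + 1)
6m² + 5m − 6 = 0, so m = −3/2 or m = 2/3.
Through (−5, 1) these give 3x + 2y = −13 and 2x − 3y = −13.

3x + 2y = −13 and 2x − 3y = −13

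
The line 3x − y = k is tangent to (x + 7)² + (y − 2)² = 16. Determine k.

k = −23 ± 4√10

Tangency holds when the distance from the centre (−7, 2) to the line equals the radius 4:
|3·(−7) − 1·2 − k| / √10 = 4
|k − (−23)| = 4√10.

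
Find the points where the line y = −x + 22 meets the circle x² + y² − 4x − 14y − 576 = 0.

(−8, 30) and (25, −3)

Express y = −x + 22 and substitute into the circle:
2x² − 34x − 400 = 0  ⟹  x² − 17x − 200 = 0
x = 25 or x = −8, giving (25, −3) and (−8, 30).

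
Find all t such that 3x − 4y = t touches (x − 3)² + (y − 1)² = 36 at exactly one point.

For a tangent, require d(centre, line) = r = 6.
|3·3 − 4·1 − t| / √25 = 6
|t − (5)| = 6·5, so t = 35 or t = −25.

t = −25 or t = 35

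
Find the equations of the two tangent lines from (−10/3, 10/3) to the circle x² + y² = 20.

Write the tangent as mx − y + (10/3 − m·(−10/3)) = 0 and set its distance from the centre to 2√5:
[m·(10/3) − (−10/3)]² = 20(m² + 1)
2m² − 5m + 2 = 0, so m = 2 or m = 1/2.
With m = 2: 2x − y = −10. With m = 1/2: x − 2y = −10.

2x − y = −10 and x − 2y = −10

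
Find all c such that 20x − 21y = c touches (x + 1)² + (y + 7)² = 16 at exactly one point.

c = 11 or c = 243

For a tangent, require d(centre, line) = r = 4.
|20·(−1) − 21·(−7) − c| / √841 = 4
|c − (127)| = 4·29, so c = 243 or c = 11.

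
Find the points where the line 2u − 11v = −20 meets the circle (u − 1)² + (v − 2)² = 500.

Substitute v = (20 + 2u)/11:
125u² − 250u − 60375 = 0  ⟹  u² − 2u − 483 = 0
u = 23 or u = −21, giving (23, 6) and (−21, −2).

(−21, −2) and (23, 6)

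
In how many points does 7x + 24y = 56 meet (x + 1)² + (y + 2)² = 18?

d² = (7·(−1) + 24·(−2) − (56))²/625 = 12321/625; r² = 18.
Since d² > r², the line lies outside the circle.

0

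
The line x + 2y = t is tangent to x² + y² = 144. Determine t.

t = ±12√5

Tangency holds when the distance from the centre (0, 0) to the line equals the radius 12:
|1·0 + 2·0 − t| / √5 = 12
|t| = 12√5.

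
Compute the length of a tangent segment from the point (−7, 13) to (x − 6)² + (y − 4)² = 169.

9

Centre (6, 4), r² = 169. |PO|² = (−13)² + (9)² = 250.
Power of the point: PT² = |PO|² − r² = 81, so PT = 9.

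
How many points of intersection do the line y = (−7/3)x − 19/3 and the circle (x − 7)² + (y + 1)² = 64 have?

0

Substituting the line into the circle gives 58x² + 98x + 121 = 0.
Discriminant = (98)² − 4·58·(121) = −18468 < 0.
No real roots: the line does not meet the circle.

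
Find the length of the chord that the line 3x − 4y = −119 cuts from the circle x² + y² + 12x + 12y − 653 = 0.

20

Substitute y = (119 + 3x)/4:
25x² + 1050x + 9425 = 0  ⟹  x² + 42x + 377 = 0
x = −13 or x = −29, giving (−13, 20) and (−29, 8).
|(−13, 20) − (−29, 8)| = √((16)² + (12)²) = 20.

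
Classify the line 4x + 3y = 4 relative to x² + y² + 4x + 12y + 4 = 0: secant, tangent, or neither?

tangent

d² = (4·(−2) + 3·(−6) − (4))²/25 = 36; r² = 36.
Since d² = r², the line is tangent.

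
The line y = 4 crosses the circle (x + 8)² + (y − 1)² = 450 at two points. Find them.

(−29, 4) and (13, 4)

Substitute y = 4:
x² + 16x − 377 = 0
x = 13 or x = −29, giving (13, 4) and (−29, 4).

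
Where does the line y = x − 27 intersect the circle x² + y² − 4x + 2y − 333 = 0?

Express y = x − 27 and substitute into the circle:
2x² − 56x + 342 = 0  ⟹  x² − 28x + 171 = 0
x = 19 or x = 9, giving (19, −8) and (9, −18).

(9, −18) and (19, −8)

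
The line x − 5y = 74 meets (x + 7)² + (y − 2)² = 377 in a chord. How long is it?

3√26

From the line, y = (−74 + x)/5. Substituting:
26x² + 182x − 1144 = 0  ⟹  x² + 7x − 44 = 0
x = 4 or x = −11, giving (4, −14) and (−11, −17).
Chord length = distance between (4, −14) and (−11, −17) = √234 = 3√26.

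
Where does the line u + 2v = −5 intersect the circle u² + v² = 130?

From the line, v = (−5 − u)/2. Substituting:
5u² + 10u − 495 = 0  ⟹  u² + 2u − 99 = 0
u = 9 or u = −11, giving (9, −7) and (−11, 3).

(−11, 3) and (9, −7)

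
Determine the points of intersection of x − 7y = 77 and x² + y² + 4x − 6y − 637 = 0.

From the line, y = (−77 + x)/7. Substituting:
50x² − 22050 = 0  ⟹  x² − 441 = 0
x = 21 or x = −21, giving (21, −8) and (−21, −14).

(−21, −14) and (21, −8)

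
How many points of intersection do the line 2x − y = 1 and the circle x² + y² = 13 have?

2

d² = (2·0 − 1·0 − (1))²/5 = 1/5; r² = 13.
Since d² < r², the line cuts the circle twice.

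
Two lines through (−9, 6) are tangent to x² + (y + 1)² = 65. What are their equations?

x − 8y = −57 and 8x + y = −66

Let a tangent through (−9, 6) have slope m. Its distance from (0, −1) must equal √65:
[m·(9) − (−7)]² = 65(m² + 1)
8m² + 63m − 8 = 0, so m = 1/8 or m = −8.
With m = 1/8: x − 8y = −57. With m = −8: 8x + y = −66.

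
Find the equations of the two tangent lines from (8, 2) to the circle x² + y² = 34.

Let a tangent through (8, 2) have slope m. Its distance from (0, 0) must equal √34:
(−8m − (−2))² = 34(m² + 1)
15m² − 16m − 15 = 0, so m = 5/3 or m = −3/5.
With m = 5/3: 5x − 3y = 34. With m = −3/5: 3x + 5y = 34.

5x − 3y = 34 and 3x + 5y = 34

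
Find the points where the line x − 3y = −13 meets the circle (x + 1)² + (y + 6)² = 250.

(−16, −1) and (8, 7)

Substitute y = (13 + x)/3:
10x² + 80x − 1280 = 0  ⟹  x² + 8x − 128 = 0
x = 8 or x = −16, giving (8, 7) and (−16, −1).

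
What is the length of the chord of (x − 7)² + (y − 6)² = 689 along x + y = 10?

37√2

Centre (7, 6), r² = 689. Perpendicular distance d from centre to line = |3| / √2 = 3/√2.
Half the chord is √(r² − d²) = √(1369/2), so the full chord is 37√2.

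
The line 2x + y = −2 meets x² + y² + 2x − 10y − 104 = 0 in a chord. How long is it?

10√5

The distance from (−1, 5) to the line is 5/√5, and r² = 130.
Chord = 2√(r² − d²) = 2·√(125) = 10√5.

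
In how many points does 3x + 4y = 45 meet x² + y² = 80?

Substituting the line into the circle gives 25x² − 270x + 745 = 0.
Δ = 72900 − 74500 = −1600.
No real roots: the line does not meet the circle.

0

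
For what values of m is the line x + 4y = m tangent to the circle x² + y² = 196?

m = ±14√17

For a tangent, require d(centre, line) = r = 14.
|1·0 + 4·0 − m| / √17 = 14
|m| = 14√17.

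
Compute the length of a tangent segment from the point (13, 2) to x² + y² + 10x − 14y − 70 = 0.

The centre is (−5, 7) and r = 12. The square of the distance from P to the centre is 324 + 25 = 349.
Power of the point: PT² = |PO|² − r² = 205, so PT = √205.

√205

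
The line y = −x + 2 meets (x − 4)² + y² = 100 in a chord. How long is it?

Substitute y = −x + 2:
2x² − 12x − 80 = 0  ⟹  x² − 6x − 40 = 0
x = 10 or x = −4, giving (10, −8) and (−4, 6).
Chord length = distance between (10, −8) and (−4, 6) = √392 = 14√2.

14√2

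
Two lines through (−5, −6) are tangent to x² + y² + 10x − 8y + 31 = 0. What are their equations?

Write the tangent as mx − y + (−6 − m·(−5)) = 0 and set its distance from the centre to √10:
(0m − (10))² = 10(m² + 1)
m² − 9 = 0, so m = 3 or m = −3.
With m = 3: 3x − y = −9. With m = −3: 3x + y = −21.

3x − y = −9 and 3x + y = −21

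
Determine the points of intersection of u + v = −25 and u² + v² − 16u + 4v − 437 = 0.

(−11, −14) and (−4, −21)

From the line, v = −u − 25. Substituting:
2u² + 30u + 88 = 0  ⟹  u² + 15u + 44 = 0
u = −4 or u = −11, giving (−4, −21) and (−11, −14).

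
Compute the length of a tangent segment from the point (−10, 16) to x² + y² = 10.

√346

With centre O = (0, 0), |OP|² = 356 and r² = 10.
By the tangent–radius right angle, tangent length = √(|PO|² − r²) = √346.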